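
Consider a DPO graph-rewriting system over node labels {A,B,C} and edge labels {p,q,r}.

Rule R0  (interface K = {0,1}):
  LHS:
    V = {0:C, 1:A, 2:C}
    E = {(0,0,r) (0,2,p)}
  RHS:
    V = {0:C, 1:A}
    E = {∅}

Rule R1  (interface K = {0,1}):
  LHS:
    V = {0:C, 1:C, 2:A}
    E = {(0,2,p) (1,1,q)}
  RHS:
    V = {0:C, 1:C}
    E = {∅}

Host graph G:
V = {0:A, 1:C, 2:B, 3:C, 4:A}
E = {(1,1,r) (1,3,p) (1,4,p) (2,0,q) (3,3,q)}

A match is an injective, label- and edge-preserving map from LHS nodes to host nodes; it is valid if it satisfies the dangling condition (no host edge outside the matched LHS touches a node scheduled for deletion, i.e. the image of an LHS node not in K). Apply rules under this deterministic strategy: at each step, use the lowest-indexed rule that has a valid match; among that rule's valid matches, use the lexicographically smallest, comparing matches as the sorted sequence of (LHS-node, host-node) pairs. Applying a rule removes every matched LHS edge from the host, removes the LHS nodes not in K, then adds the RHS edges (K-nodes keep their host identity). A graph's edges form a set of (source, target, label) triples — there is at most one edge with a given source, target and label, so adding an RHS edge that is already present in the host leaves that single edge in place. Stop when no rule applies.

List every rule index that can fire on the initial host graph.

R0: no valid match — 2 raw matches, all fail dangling condition
R1: 1 valid match — {0↦1, 1↦3, 2↦4}

Answer: [R1]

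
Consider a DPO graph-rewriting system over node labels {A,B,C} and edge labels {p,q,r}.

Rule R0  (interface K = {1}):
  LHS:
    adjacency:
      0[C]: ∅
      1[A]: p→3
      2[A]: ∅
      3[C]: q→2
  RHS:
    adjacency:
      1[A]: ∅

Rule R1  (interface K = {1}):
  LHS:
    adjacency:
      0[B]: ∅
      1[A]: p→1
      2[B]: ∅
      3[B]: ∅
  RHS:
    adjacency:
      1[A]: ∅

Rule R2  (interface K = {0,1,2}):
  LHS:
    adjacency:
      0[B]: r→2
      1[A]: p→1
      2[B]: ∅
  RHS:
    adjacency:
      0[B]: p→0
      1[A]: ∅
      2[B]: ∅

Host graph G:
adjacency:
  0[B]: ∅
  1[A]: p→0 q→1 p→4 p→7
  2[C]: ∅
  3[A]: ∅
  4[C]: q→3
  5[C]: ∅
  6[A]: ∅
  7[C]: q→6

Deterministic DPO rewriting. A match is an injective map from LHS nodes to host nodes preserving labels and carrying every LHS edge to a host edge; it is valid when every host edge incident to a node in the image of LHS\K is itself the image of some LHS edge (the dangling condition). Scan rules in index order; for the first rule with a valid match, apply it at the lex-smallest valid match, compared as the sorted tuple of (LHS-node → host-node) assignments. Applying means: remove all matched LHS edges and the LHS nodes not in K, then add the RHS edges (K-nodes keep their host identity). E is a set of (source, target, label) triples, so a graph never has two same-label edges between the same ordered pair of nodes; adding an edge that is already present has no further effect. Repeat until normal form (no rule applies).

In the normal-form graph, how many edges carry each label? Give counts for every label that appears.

Answer: p:1 q:1

Steps:
start.  V:8 E:6  edges: 1-p->0 1-q->1 1-p->4 1-p->7 4-q->3 7-q->6
1. fire R0 via {0↦2, 1↦1, 2↦3, 3↦4}  →  V:5 E:4  edges: 1-p->0 1-q->1 1-p->7 7-q->6
2. fire R0 via {0↦5, 1↦1, 2↦6, 3↦7}  →  V:2 E:2  edges: 1-p->0 1-q->1
normal form: no rule applies after step 2
NF edges: [(1, 0, 'p'), (1, 1, 'q')]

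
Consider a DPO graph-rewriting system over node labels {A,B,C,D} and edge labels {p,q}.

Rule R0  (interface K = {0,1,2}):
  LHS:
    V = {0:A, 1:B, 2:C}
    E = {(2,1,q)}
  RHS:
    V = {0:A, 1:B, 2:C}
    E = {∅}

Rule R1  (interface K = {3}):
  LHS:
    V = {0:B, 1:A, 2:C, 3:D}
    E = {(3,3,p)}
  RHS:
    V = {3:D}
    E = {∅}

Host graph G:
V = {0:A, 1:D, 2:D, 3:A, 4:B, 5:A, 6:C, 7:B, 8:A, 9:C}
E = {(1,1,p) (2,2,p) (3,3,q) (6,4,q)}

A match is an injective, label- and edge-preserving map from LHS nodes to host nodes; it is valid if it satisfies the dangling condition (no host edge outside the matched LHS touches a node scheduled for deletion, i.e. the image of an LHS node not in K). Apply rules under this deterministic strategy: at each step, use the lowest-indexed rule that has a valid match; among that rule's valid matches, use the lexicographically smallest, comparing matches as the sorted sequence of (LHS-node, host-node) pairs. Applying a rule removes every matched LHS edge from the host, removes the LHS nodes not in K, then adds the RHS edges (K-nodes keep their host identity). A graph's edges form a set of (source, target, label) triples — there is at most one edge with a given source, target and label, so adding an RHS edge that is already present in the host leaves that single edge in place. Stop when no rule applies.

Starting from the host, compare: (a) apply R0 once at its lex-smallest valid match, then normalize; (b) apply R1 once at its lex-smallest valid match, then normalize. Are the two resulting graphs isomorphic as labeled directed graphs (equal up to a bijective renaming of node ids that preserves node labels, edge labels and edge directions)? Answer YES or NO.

Answer: YES

Steps:
branch R0-first: apply at {0↦0, 1↦4, 2↦6} → |E|=3, then 2 more step(s) → NF |V|=4 |E|=1 V={1:D, 2:D, 3:A, 8:A} E=3-q->3
branch R1-first: apply at {0↦7, 1↦0, 2↦9, 3↦1} → |E|=3, then 2 more step(s) → NF |V|=4 |E|=1 V={1:D, 2:D, 3:A, 8:A} E=3-q->3
graphs isomorphic (equal up to label-preserving node renaming)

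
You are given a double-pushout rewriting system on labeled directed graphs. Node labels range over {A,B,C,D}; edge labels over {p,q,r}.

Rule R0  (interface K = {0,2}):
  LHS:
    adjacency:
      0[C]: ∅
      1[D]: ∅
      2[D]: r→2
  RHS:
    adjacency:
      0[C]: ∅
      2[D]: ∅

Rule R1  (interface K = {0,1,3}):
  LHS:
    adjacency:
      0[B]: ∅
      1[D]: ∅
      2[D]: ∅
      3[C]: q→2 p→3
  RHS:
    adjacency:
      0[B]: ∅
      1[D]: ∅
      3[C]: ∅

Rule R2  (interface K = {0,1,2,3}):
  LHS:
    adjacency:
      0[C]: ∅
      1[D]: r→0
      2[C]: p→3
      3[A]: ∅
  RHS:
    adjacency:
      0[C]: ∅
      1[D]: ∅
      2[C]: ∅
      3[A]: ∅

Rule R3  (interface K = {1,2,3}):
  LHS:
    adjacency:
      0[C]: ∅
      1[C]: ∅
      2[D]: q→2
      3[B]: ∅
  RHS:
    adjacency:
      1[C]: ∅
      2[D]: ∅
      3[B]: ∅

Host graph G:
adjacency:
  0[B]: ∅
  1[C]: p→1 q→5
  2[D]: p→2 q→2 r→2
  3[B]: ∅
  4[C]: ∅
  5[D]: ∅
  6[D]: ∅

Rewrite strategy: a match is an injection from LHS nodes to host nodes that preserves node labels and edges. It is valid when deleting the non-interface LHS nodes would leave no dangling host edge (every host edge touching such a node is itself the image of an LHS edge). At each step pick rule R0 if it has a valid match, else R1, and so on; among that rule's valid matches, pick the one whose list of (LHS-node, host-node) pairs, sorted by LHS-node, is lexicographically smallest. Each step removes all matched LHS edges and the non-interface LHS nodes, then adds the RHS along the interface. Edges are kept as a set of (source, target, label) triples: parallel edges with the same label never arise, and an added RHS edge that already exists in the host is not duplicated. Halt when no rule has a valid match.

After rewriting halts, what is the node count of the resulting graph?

Answer: 4

Steps:
[0] host  ⇒  7 nodes, 5 edges  {1-p->1 1-q->5 2-p->2 2-q->2 2-r->2}
[1] R0 @ {0↦1, 1↦6, 2↦2}  ⇒  6 nodes, 4 edges  {1-p->1 1-q->5 2-p->2 2-q->2}
[2] R1 @ {0↦0, 1↦2, 2↦5, 3↦1}  ⇒  5 nodes, 2 edges  {2-p->2 2-q->2}
[3] R3 @ {0↦1, 1↦4, 2↦2, 3↦0}  ⇒  4 nodes, 1 edges  {2-p->2}
normal form: no rule applies after step 3
NF nodes: {0:B, 2:D, 3:B, 4:C}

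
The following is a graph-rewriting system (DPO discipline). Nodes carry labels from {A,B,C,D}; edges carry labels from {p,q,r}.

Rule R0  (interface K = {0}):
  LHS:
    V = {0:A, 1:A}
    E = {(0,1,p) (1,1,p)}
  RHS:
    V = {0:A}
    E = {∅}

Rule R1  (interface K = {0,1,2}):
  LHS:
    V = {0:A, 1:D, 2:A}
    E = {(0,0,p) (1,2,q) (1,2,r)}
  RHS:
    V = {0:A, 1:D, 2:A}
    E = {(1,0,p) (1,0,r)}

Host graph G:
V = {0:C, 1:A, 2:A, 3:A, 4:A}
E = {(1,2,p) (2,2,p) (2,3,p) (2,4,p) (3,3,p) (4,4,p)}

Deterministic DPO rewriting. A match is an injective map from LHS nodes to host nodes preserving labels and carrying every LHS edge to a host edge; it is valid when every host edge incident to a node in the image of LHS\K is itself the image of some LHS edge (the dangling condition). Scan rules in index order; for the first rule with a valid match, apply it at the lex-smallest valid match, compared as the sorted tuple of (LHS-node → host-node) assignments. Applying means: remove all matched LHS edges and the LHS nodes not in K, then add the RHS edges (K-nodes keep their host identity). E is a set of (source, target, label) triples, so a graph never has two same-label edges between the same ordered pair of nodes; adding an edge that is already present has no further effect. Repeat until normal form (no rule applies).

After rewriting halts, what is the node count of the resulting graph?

Answer: 2

Derivation:
[0] host  ⇒  5 nodes, 6 edges  {1-p->2 2-p->2 2-p->3 2-p->4 3-p->3 4-p->4}
[1] R0 @ {0↦2, 1↦3}  ⇒  4 nodes, 4 edges  {1-p->2 2-p->2 2-p->4 4-p->4}
[2] R0 @ {0↦2, 1↦4}  ⇒  3 nodes, 2 edges  {1-p->2 2-p->2}
[3] R0 @ {0↦1, 1↦2}  ⇒  2 nodes, 0 edges  {∅}
final graph: no rule applies after step 3
NF nodes: {0:C, 1:A}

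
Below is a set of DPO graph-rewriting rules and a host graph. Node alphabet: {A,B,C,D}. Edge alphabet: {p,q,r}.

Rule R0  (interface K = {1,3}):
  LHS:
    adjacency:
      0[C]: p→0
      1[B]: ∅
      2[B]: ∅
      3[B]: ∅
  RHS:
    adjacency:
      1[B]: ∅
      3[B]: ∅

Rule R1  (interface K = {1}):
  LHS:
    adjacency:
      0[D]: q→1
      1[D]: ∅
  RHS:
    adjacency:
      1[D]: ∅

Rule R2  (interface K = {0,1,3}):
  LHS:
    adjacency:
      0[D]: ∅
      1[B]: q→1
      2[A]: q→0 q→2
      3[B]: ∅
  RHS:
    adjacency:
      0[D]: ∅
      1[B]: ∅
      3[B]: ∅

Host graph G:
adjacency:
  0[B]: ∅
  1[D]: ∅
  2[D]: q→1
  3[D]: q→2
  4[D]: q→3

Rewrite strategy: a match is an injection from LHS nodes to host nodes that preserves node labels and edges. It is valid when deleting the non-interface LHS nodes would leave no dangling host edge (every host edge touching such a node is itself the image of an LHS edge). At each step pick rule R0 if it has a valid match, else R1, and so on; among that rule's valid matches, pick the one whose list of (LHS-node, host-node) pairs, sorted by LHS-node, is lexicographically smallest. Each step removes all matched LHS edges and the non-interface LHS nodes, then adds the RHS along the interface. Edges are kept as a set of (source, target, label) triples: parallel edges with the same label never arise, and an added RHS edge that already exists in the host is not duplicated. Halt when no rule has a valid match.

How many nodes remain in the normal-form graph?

start.  V:5 E:3  edges: 2-q->1 3-q->2 4-q->3
1. fire R1 via {0↦4, 1↦3}  →  V:4 E:2  edges: 2-q->1 3-q->2
2. fire R1 via {0↦3, 1↦2}  →  V:3 E:1  edges: 2-q->1
3. fire R1 via {0↦2, 1↦1}  →  V:2 E:0  edges: ∅
halt: no rule applies after step 3
NF nodes: {0:B, 1:D}

Answer: 2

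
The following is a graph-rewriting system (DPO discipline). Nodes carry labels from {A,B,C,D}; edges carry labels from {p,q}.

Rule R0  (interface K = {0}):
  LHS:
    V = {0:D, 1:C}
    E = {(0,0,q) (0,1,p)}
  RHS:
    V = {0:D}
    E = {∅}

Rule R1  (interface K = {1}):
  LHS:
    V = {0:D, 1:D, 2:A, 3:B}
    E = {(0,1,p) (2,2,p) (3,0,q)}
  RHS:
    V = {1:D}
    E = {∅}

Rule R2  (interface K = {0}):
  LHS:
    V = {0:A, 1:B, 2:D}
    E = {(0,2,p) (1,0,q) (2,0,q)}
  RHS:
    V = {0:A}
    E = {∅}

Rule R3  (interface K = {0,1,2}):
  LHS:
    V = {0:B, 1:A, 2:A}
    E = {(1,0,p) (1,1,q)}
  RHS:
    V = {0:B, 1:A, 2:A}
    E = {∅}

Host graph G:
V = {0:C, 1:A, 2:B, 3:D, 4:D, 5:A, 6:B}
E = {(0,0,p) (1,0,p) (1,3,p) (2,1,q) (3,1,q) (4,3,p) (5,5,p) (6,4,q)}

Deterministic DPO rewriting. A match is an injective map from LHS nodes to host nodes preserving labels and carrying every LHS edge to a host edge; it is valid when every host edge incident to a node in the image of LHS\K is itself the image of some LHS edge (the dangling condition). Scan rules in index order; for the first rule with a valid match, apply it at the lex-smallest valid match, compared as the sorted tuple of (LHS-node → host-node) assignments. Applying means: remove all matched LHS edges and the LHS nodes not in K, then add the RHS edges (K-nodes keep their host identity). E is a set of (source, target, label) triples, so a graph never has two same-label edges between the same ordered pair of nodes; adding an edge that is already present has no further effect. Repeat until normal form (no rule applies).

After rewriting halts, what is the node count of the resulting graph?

Answer: 2

Rewrite trace:
start.  V:7 E:8  edges: 0-p->0 1-p->0 1-p->3 2-q->1 3-q->1 4-p->3 5-p->5 6-q->4
1. fire R1 via {0↦4, 1↦3, 2↦5, 3↦6}  →  V:4 E:5  edges: 0-p->0 1-p->0 1-p->3 2-q->1 3-q->1
2. fire R2 via {0↦1, 1↦2, 2↦3}  →  V:2 E:2  edges: 0-p->0 1-p->0
normal form: no rule applies after step 2
NF nodes: {0:C, 1:A}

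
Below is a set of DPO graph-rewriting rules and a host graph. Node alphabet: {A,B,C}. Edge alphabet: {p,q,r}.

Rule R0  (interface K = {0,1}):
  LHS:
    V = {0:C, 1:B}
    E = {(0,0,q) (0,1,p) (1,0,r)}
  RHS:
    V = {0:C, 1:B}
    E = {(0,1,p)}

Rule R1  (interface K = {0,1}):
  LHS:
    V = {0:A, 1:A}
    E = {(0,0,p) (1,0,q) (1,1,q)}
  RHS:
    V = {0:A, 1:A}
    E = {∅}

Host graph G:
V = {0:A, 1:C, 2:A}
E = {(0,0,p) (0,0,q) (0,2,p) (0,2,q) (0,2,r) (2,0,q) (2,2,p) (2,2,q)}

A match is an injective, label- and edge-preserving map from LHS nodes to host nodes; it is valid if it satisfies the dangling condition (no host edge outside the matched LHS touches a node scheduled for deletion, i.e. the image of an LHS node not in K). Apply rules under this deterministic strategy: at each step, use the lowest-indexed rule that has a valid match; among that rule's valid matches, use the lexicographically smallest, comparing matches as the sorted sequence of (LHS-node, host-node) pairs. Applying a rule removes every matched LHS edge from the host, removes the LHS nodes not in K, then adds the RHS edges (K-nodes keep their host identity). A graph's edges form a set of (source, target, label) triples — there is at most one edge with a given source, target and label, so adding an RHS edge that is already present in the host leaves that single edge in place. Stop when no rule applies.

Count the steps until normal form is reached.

Answer: 2

Derivation:
[0] host  ⇒  3 nodes, 8 edges  {0-p->0 0-q->0 0-p->2 0-q->2 0-r->2 2-q->0 2-p->2 2-q->2}
[1] R1 @ {0↦0, 1↦2}  ⇒  3 nodes, 5 edges  {0-q->0 0-p->2 0-q->2 0-r->2 2-p->2}
[2] R1 @ {0↦2, 1↦0}  ⇒  3 nodes, 2 edges  {0-p->2 0-r->2}
halt: no rule applies after step 2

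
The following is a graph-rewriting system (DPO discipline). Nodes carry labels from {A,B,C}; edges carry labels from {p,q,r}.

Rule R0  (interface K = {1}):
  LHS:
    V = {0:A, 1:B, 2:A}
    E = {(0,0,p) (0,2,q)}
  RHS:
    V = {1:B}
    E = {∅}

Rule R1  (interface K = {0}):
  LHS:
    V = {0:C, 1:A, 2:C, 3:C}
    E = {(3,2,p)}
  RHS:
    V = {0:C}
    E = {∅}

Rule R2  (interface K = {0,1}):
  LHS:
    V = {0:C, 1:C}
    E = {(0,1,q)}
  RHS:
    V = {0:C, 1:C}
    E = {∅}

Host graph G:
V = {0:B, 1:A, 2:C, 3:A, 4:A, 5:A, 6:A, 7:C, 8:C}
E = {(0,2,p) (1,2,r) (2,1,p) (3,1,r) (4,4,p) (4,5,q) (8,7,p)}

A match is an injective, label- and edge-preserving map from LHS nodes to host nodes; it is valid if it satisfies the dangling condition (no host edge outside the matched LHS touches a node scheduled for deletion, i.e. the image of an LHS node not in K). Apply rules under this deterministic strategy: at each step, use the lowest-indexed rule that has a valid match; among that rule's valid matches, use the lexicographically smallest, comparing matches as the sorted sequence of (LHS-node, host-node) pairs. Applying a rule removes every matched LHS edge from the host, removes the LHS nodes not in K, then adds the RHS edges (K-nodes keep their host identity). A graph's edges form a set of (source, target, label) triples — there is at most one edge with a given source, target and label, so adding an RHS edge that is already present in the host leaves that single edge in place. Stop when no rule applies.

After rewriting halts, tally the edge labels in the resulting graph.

Answer: p:2 r:2

Rewrite trace:
initial: |V|=9 |E|=7  E = 0-p->2 1-r->2 2-p->1 3-r->1 4-p->4 4-q->5 8-p->7
step 1: apply R0 at {0↦4, 1↦0, 2↦5}  → |V|=7 |E|=5  E = 0-p->2 1-r->2 2-p->1 3-r->1 8-p->7
step 2: apply R1 at {0↦2, 1↦6, 2↦7, 3↦8}  → |V|=4 |E|=4  E = 0-p->2 1-r->2 2-p->1 3-r->1
normal form: no rule applies after step 2
NF edges: [(0, 2, 'p'), (1, 2, 'r'), (2, 1, 'p'), (3, 1, 'r')]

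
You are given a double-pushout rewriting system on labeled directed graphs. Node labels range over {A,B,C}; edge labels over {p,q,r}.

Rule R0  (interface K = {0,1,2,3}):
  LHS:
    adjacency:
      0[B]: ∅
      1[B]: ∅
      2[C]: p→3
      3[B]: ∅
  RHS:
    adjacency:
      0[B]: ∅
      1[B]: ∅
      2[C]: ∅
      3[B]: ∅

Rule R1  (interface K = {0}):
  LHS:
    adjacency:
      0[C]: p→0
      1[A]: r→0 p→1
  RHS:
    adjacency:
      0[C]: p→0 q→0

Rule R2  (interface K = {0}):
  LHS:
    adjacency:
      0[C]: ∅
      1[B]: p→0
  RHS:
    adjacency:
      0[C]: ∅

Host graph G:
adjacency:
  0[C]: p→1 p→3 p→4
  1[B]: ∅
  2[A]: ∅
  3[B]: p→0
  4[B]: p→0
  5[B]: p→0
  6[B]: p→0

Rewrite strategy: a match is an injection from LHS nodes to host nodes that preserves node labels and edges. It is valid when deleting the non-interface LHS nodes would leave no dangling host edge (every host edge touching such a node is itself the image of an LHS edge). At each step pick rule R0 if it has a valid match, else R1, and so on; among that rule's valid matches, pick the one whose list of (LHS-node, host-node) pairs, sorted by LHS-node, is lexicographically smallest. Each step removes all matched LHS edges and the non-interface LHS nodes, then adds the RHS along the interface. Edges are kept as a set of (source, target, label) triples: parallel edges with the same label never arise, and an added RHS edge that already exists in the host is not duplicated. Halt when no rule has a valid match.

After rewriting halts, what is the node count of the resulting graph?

Answer: 3

Steps:
start.  V:7 E:7  edges: 0-p->1 0-p->3 0-p->4 3-p->0 4-p->0 5-p->0 6-p->0
1. fire R0 via {0↦1, 1↦3, 2↦0, 3↦4}  →  V:7 E:6  edges: 0-p->1 0-p->3 3-p->0 4-p->0 5-p->0 6-p->0
2. fire R0 via {0↦1, 1↦4, 2↦0, 3↦3}  →  V:7 E:5  edges: 0-p->1 3-p->0 4-p->0 5-p->0 6-p->0
3. fire R0 via {0↦3, 1↦4, 2↦0, 3↦1}  →  V:7 E:4  edges: 3-p->0 4-p->0 5-p->0 6-p->0
4. fire R2 via {0↦0, 1↦3}  →  V:6 E:3  edges: 4-p->0 5-p->0 6-p->0
5. fire R2 via {0↦0, 1↦4}  →  V:5 E:2  edges: 5-p->0 6-p->0
6. fire R2 via {0↦0, 1↦5}  →  V:4 E:1  edges: 6-p->0
7. fire R2 via {0↦0, 1↦6}  →  V:3 E:0  edges: ∅
final graph: no rule applies after step 7
NF nodes: {0:C, 1:B, 2:A}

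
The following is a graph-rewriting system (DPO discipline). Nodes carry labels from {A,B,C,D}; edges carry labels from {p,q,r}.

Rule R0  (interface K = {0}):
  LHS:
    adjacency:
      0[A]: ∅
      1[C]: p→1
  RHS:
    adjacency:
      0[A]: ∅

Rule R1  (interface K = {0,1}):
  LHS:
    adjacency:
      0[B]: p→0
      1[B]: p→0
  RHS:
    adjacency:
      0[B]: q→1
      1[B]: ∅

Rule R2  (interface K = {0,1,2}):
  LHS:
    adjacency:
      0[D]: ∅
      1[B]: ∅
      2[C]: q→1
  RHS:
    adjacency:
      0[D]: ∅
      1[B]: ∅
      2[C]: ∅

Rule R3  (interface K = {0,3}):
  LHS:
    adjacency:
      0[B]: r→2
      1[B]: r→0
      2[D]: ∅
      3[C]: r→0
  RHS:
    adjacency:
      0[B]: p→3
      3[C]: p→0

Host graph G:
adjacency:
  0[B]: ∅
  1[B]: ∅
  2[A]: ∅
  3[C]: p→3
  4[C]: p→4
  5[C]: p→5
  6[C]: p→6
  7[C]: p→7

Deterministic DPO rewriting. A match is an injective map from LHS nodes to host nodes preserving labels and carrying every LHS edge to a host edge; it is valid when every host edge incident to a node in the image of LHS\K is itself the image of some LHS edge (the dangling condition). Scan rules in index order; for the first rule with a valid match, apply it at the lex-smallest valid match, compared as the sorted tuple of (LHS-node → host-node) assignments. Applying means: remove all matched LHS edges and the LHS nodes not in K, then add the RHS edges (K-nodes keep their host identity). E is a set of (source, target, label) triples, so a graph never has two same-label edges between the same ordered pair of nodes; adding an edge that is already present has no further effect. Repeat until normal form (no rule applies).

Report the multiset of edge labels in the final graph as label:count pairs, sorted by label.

[0] host  ⇒  8 nodes, 5 edges  {3-p->3 4-p->4 5-p->5 6-p->6 7-p->7}
[1] R0 @ {0↦2, 1↦3}  ⇒  7 nodes, 4 edges  {4-p->4 5-p->5 6-p->6 7-p->7}
[2] R0 @ {0↦2, 1↦4}  ⇒  6 nodes, 3 edges  {5-p->5 6-p->6 7-p->7}
[3] R0 @ {0↦2, 1↦5}  ⇒  5 nodes, 2 edges  {6-p->6 7-p->7}
[4] R0 @ {0↦2, 1↦6}  ⇒  4 nodes, 1 edges  {7-p->7}
[5] R0 @ {0↦2, 1↦7}  ⇒  3 nodes, 0 edges  {∅}
normal form: no rule applies after step 5
NF edges: []

Answer: (no edges)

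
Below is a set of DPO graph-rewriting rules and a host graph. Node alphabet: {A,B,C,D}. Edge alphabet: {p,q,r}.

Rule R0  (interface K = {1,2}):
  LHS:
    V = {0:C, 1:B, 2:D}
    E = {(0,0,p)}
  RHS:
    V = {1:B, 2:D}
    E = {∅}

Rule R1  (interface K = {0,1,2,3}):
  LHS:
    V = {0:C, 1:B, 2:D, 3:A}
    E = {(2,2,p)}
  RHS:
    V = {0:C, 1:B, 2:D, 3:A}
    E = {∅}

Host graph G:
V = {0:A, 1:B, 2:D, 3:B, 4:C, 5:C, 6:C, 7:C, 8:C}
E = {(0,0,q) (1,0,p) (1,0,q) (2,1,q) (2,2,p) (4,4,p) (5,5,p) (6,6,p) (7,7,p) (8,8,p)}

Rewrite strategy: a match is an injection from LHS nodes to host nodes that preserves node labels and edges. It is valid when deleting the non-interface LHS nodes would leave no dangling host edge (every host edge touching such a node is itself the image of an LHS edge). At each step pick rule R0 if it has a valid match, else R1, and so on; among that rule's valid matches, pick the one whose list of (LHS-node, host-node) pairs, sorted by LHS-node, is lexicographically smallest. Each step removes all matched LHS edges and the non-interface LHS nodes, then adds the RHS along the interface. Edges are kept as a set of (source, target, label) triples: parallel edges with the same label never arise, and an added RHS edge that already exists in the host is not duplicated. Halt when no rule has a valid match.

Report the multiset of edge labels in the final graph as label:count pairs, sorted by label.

start.  V:9 E:10  edges: 0-q->0 1-p->0 1-q->0 2-q->1 2-p->2 4-p->4 5-p->5 6-p->6 7-p->7 8-p->8
1. fire R0 via {0↦4, 1↦1, 2↦2}  →  V:8 E:9  edges: 0-q->0 1-p->0 1-q->0 2-q->1 2-p->2 5-p->5 6-p->6 7-p->7 8-p->8
2. fire R0 via {0↦5, 1↦1, 2↦2}  →  V:7 E:8  edges: 0-q->0 1-p->0 1-q->0 2-q->1 2-p->2 6-p->6 7-p->7 8-p->8
3. fire R0 via {0↦6, 1↦1, 2↦2}  →  V:6 E:7  edges: 0-q->0 1-p->0 1-q->0 2-q->1 2-p->2 7-p->7 8-p->8
4. fire R0 via {0↦7, 1↦1, 2↦2}  →  V:5 E:6  edges: 0-q->0 1-p->0 1-q->0 2-q->1 2-p->2 8-p->8
5. fire R0 via {0↦8, 1↦1, 2↦2}  →  V:4 E:5  edges: 0-q->0 1-p->0 1-q->0 2-q->1 2-p->2
halt: no rule applies after step 5
NF edges: [(0, 0, 'q'), (1, 0, 'p'), (1, 0, 'q'), (2, 1, 'q'), (2, 2, 'p')]

Answer: p:2 q:3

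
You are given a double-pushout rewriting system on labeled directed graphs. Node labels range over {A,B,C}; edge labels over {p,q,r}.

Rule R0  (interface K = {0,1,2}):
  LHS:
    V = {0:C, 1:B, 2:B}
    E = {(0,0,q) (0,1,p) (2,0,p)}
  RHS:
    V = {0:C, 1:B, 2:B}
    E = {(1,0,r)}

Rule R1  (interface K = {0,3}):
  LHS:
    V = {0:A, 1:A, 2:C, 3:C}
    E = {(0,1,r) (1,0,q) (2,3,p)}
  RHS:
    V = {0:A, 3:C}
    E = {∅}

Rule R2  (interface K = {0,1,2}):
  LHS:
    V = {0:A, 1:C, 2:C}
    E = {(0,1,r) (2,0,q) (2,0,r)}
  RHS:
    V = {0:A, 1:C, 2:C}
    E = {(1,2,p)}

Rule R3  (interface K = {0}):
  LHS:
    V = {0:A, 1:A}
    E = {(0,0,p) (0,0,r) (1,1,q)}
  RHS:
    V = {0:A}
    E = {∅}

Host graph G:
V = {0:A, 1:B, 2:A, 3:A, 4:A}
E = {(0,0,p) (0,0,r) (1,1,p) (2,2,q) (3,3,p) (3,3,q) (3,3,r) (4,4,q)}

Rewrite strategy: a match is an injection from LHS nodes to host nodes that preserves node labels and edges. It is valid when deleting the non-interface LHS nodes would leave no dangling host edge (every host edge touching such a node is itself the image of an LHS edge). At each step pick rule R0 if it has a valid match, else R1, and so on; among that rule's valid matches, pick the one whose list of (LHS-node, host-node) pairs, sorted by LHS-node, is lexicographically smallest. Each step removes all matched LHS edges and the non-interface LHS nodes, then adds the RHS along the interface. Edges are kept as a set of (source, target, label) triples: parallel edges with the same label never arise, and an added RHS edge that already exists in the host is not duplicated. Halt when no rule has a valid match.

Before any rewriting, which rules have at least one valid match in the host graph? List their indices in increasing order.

Answer: [R3]

Steps:
R0: no valid match — LHS pattern not found
R1: no valid match — LHS pattern not found
R2: no valid match — LHS pattern not found
R3: 4 valid matches — {0↦0, 1↦2}, {0↦0, 1↦4}, {0↦3, 1↦2} (+1 more)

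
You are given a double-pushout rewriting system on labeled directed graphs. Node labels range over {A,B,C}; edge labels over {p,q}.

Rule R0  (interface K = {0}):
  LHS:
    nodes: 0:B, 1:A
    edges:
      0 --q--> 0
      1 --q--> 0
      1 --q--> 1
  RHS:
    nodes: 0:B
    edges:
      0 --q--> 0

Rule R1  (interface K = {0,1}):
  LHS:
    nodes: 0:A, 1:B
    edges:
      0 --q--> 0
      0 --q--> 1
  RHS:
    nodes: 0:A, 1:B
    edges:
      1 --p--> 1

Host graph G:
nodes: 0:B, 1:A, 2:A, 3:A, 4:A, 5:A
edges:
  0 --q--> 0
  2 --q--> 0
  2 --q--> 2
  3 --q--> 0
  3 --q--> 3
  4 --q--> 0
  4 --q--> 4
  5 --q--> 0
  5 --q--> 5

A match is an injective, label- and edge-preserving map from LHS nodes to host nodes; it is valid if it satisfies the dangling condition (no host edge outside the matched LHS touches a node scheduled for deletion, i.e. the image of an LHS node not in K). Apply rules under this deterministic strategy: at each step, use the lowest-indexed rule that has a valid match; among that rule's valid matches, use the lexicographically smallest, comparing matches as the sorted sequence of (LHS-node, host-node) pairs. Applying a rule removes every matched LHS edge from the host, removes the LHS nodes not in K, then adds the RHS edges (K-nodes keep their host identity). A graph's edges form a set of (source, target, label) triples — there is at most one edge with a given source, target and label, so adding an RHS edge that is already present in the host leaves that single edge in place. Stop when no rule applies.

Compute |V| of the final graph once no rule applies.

Answer: 2

Steps:
initial: |V|=6 |E|=9  E = 0-q->0 2-q->0 2-q->2 3-q->0 3-q->3 4-q->0 4-q->4 5-q->0 5-q->5
step 1: apply R0 at {0↦0, 1↦2}  → |V|=5 |E|=7  E = 0-q->0 3-q->0 3-q->3 4-q->0 4-q->4 5-q->0 5-q->5
step 2: apply R0 at {0↦0, 1↦3}  → |V|=4 |E|=5  E = 0-q->0 4-q->0 4-q->4 5-q->0 5-q->5
step 3: apply R0 at {0↦0, 1↦4}  → |V|=3 |E|=3  E = 0-q->0 5-q->0 5-q->5
step 4: apply R0 at {0↦0, 1↦5}  → |V|=2 |E|=1  E = 0-q->0
normal form: no rule applies after step 4
NF nodes: {0:B, 1:A}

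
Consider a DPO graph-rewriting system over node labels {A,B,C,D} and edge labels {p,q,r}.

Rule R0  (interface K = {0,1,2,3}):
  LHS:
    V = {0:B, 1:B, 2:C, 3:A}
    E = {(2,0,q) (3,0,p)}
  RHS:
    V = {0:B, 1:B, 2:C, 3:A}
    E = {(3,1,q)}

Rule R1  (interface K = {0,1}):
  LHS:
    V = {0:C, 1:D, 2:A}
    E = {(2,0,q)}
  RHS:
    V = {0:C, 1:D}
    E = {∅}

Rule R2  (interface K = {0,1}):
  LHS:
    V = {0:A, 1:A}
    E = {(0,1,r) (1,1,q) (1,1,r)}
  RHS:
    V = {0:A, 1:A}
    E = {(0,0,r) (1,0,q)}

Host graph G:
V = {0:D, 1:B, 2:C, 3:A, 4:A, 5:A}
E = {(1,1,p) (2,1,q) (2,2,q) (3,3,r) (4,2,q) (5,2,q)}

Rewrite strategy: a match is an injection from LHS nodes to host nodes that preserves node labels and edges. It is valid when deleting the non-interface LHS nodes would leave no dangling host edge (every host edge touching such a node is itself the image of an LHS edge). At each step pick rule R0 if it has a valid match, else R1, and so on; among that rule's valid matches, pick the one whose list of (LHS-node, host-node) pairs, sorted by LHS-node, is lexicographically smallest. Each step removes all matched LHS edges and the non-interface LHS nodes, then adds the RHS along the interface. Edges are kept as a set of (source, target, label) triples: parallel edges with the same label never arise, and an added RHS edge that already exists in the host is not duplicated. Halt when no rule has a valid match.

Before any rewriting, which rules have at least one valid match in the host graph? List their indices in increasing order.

Answer: [R1]

Steps:
R0: no valid match — LHS pattern not found
R1: 2 valid matches — {0↦2, 1↦0, 2↦4}, {0↦2, 1↦0, 2↦5}
R2: no valid match — LHS pattern not found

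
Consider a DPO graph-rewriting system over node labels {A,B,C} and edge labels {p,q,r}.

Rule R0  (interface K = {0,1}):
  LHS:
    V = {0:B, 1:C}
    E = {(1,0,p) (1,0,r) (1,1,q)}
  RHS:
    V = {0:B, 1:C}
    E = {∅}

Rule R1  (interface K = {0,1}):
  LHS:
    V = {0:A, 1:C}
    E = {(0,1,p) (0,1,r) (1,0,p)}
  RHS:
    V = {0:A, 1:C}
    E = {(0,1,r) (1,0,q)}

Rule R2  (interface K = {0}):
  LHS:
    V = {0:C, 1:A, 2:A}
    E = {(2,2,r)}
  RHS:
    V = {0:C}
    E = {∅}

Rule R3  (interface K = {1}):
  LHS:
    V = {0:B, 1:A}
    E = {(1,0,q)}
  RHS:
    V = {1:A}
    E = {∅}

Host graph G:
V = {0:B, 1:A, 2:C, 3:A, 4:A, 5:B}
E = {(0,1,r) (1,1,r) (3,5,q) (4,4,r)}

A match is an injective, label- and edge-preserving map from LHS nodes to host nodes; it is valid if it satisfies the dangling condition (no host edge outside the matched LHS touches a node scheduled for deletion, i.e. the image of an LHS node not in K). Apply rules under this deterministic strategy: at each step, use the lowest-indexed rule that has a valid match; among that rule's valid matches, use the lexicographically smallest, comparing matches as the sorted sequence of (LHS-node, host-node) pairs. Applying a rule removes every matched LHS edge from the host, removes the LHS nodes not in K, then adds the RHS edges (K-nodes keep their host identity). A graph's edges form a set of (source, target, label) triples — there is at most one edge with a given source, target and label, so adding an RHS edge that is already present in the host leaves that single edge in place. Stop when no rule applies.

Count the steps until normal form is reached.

initial: |V|=6 |E|=4  E = 0-r->1 1-r->1 3-q->5 4-r->4
step 1: apply R3 at {0↦5, 1↦3}  → |V|=5 |E|=3  E = 0-r->1 1-r->1 4-r->4
step 2: apply R2 at {0↦2, 1↦3, 2↦4}  → |V|=3 |E|=2  E = 0-r->1 1-r->1
final graph: no rule applies after step 2

Answer: 2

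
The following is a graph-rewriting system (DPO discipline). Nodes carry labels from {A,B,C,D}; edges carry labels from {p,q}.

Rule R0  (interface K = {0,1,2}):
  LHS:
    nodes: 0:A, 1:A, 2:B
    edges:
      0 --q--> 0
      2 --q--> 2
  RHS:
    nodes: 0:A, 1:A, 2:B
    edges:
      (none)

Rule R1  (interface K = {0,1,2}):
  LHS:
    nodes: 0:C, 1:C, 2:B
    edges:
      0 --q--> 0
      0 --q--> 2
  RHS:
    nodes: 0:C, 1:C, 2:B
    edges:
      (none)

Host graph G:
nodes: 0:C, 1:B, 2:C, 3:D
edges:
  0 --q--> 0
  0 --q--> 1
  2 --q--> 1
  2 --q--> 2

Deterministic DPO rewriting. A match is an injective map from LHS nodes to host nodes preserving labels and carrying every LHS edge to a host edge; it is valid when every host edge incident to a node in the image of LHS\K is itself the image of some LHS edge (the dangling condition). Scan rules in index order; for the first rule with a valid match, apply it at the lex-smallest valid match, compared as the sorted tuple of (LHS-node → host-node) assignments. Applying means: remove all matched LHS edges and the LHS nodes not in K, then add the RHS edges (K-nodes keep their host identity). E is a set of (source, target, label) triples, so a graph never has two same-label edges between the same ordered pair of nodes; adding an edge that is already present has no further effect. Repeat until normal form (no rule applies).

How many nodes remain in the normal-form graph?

initial: |V|=4 |E|=4  E = 0-q->0 0-q->1 2-q->1 2-q->2
step 1: apply R1 at {0↦0, 1↦2, 2↦1}  → |V|=4 |E|=2  E = 2-q->1 2-q->2
step 2: apply R1 at {0↦2, 1↦0, 2↦1}  → |V|=4 |E|=0  E = ∅
halt: no rule applies after step 2
NF nodes: {0:C, 1:B, 2:C, 3:D}

Answer: 4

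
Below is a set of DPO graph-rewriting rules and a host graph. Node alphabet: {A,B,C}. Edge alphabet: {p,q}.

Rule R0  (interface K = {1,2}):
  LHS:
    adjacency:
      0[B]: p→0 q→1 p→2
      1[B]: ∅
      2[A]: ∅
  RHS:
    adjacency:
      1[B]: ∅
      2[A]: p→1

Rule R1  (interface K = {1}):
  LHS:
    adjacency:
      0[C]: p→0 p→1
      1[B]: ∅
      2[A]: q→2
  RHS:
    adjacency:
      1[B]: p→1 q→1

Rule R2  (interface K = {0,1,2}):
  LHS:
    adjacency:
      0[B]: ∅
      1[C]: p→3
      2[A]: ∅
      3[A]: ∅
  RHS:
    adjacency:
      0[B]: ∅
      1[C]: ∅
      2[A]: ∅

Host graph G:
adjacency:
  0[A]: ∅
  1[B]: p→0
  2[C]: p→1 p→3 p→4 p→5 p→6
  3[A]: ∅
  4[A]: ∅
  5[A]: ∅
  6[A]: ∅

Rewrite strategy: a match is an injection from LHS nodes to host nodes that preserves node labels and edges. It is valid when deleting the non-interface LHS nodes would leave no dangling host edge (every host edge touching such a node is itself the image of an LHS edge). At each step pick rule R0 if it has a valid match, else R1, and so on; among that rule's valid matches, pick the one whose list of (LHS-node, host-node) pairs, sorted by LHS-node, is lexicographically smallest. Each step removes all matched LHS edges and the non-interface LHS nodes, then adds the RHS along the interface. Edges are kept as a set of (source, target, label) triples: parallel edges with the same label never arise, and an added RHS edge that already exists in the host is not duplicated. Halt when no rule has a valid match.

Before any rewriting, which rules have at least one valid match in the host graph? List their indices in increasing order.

R0: no valid match — LHS pattern not found
R1: no valid match — LHS pattern not found
R2: 16 valid matches — {0↦1, 1↦2, 2↦0, 3↦3}, {0↦1, 1↦2, 2↦0, 3↦4}, {0↦1, 1↦2, 2↦0, 3↦5} (+13 more)

Answer: [R2]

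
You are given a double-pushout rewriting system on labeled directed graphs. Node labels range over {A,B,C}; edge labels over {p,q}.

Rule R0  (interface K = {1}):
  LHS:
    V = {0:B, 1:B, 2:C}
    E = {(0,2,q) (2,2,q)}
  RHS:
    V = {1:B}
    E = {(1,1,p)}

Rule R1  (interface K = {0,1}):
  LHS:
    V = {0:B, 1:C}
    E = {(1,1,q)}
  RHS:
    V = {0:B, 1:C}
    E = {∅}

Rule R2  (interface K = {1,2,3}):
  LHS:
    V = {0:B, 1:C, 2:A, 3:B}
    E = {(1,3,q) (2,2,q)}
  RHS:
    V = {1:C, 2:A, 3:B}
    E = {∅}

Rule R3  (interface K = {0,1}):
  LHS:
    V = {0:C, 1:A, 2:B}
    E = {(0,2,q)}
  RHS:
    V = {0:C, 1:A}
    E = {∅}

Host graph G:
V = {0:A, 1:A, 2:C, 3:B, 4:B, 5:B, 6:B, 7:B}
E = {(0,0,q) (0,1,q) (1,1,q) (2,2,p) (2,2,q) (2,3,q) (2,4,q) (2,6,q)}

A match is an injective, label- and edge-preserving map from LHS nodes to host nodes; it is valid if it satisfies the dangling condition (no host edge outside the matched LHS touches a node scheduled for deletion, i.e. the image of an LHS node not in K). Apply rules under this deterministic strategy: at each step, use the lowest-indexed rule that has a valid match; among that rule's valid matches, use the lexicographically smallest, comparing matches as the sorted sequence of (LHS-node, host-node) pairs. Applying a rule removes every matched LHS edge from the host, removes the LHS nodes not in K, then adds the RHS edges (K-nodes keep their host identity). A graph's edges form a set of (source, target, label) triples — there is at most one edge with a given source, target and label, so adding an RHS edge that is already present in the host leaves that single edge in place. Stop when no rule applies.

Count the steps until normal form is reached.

[0] host  ⇒  8 nodes, 8 edges  {0-q->0 0-q->1 1-q->1 2-p->2 2-q->2 2-q->3 2-q->4 2-q->6}
[1] R1 @ {0↦3, 1↦2}  ⇒  8 nodes, 7 edges  {0-q->0 0-q->1 1-q->1 2-p->2 2-q->3 2-q->4 2-q->6}
[2] R2 @ {0↦5, 1↦2, 2↦0, 3↦3}  ⇒  7 nodes, 5 edges  {0-q->1 1-q->1 2-p->2 2-q->4 2-q->6}
[3] R2 @ {0↦3, 1↦2, 2↦1, 3↦4}  ⇒  6 nodes, 3 edges  {0-q->1 2-p->2 2-q->6}
[4] R3 @ {0↦2, 1↦0, 2↦6}  ⇒  5 nodes, 2 edges  {0-q->1 2-p->2}
normal form: no rule applies after step 4

Answer: 4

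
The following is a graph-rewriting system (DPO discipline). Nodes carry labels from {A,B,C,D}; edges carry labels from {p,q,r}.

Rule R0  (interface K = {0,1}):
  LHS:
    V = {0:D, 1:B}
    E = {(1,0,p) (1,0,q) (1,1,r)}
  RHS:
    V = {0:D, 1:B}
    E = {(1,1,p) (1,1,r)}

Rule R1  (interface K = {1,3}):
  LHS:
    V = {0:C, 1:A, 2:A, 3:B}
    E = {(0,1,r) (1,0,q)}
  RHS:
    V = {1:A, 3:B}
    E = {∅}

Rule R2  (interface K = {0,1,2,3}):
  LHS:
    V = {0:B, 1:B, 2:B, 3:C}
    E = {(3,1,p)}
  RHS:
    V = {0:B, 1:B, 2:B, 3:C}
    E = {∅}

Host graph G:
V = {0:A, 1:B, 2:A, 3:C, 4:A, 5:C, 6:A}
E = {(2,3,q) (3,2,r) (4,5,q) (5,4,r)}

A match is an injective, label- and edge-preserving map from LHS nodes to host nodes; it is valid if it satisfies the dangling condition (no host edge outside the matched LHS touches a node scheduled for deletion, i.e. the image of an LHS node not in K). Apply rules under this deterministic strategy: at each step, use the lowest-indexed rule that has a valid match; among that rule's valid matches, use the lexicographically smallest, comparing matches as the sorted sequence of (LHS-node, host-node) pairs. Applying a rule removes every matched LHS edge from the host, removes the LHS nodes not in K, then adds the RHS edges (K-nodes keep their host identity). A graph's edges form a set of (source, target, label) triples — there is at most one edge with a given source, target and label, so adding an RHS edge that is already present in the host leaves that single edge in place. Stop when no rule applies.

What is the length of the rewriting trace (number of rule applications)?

[0] host  ⇒  7 nodes, 4 edges  {2-q->3 3-r->2 4-q->5 5-r->4}
[1] R1 @ {0↦3, 1↦2, 2↦0, 3↦1}  ⇒  5 nodes, 2 edges  {4-q->5 5-r->4}
[2] R1 @ {0↦5, 1↦4, 2↦2, 3↦1}  ⇒  3 nodes, 0 edges  {∅}
halt: no rule applies after step 2

Answer: 2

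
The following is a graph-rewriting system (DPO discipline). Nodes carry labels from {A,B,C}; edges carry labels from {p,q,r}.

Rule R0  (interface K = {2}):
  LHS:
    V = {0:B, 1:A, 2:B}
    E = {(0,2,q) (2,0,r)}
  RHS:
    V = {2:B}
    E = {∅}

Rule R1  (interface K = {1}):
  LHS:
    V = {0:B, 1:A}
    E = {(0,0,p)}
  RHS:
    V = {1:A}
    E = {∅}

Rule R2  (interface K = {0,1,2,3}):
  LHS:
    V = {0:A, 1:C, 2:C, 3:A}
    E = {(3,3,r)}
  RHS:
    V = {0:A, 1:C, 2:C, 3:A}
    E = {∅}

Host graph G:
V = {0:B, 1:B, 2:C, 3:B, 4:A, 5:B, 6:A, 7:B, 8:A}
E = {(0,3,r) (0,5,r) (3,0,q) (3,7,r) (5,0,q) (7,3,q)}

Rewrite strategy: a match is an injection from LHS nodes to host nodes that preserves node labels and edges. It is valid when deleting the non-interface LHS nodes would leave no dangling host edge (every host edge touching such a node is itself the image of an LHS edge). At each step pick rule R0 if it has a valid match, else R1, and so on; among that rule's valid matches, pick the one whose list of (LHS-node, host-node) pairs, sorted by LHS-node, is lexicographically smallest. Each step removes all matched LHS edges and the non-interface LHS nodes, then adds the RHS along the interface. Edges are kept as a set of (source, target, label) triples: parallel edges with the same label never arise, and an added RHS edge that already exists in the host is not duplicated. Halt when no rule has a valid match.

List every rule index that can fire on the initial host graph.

Answer: [R0]

Steps:
R0: 6 valid matches — {0↦5, 1↦4, 2↦0}, {0↦5, 1↦6, 2↦0}, {0↦5, 1↦8, 2↦0} (+3 more)
R1: no valid match — LHS pattern not found
R2: no valid match — LHS pattern not found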